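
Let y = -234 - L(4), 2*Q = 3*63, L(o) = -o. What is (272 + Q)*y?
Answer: -84295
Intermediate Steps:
Q = 189/2 (Q = (3*63)/2 = (1/2)*189 = 189/2 ≈ 94.500)
y = -230 (y = -234 - (-1)*4 = -234 - 1*(-4) = -234 + 4 = -230)
(272 + Q)*y = (272 + 189/2)*(-230) = (733/2)*(-230) = -84295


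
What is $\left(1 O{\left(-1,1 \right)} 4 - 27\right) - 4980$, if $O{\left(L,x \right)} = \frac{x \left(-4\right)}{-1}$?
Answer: $-4991$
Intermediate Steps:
$O{\left(L,x \right)} = 4 x$ ($O{\left(L,x \right)} = - 4 x \left(-1\right) = 4 x$)
$\left(1 O{\left(-1,1 \right)} 4 - 27\right) - 4980 = \left(1 \cdot 4 \cdot 1 \cdot 4 - 27\right) - 4980 = \left(1 \cdot 4 \cdot 4 - 27\right) - 4980 = \left(4 \cdot 4 - 27\right) - 4980 = \left(16 - 27\right) - 4980 = -11 - 4980 = -4991$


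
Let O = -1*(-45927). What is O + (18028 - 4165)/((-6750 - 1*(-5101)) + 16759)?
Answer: 693970833/15110 ≈ 45928.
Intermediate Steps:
O = 45927
O + (18028 - 4165)/((-6750 - 1*(-5101)) + 16759) = 45927 + (18028 - 4165)/((-6750 - 1*(-5101)) + 16759) = 45927 + 13863/((-6750 + 5101) + 16759) = 45927 + 13863/(-1649 + 16759) = 45927 + 13863/15110 = 693970833/15110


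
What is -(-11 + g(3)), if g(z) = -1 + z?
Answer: 9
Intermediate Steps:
-(-11 + g(3)) = -(-11 + (-1 + 3)) = -(-11 + 2) = -1*(-9) = 9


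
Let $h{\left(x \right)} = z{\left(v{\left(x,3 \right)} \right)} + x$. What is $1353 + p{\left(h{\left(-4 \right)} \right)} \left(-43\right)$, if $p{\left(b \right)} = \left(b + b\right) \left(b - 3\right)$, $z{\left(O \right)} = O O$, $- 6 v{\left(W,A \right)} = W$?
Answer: $- \frac{52775}{81} \approx -651.54$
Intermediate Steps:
$v{\left(W,A \right)} = - \frac{W}{6}$
$z{\left(O \right)} = O^{2}$
$h{\left(x \right)} = x + \frac{x^{2}}{36}$ ($h{\left(x \right)} = \left(- \frac{x}{6}\right)^{2} + x = \frac{x^{2}}{36} + x = x + \frac{x^{2}}{36}$)
$p{\left(b \right)} = 2 b \left(-3 + b\right)$
$1353 + p{\left(h{\left(-4 \right)} \right)} \left(-43\right) = 1353 + 2 \cdot \frac{1}{36} \left(-4\right) \left(36 - 4\right) \left(-3 + \frac{1}{36} \left(-4\right) \left(36 - 4\right)\right) \left(-43\right) = 1353 + 2 \cdot \frac{1}{36} \left(-4\right) 32 \left(-3 + \frac{1}{36} \left(-4\right) 32\right) \left(-43\right) = 1353 + 2 \left(- \frac{32}{9}\right) \left(-3 - \frac{32}{9}\right) \left(-43\right) = 1353 + 2 \left(- \frac{32}{9}\right) \left(- \frac{59}{9}\right) \left(-43\right) = 1353 + \frac{3776}{81} \left(-43\right) = 1353 - \frac{162368}{81} = - \frac{52775}{81}$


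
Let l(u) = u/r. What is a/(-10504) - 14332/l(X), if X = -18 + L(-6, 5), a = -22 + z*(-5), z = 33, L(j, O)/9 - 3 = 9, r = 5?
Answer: -75269981/94536 ≈ -796.20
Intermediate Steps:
L(j, O) = 108 (L(j, O) = 27 + 9*9 = 27 + 81 = 108)
a = -187 (a = -22 + 33*(-5) = -22 - 165 = -187)
X = 90 (X = -18 + 108 = 90)
l(u) = u/5
a/(-10504) - 14332/l(X) = -187/(-10504) - 14332/((1/5)*90) = -187*(-1/10504) - 14332/18 = 187/10504 - 14332*1/18 = 187/10504 - 7166/9 = -75269981/94536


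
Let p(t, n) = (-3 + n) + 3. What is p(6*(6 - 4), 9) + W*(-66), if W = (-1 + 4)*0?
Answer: 9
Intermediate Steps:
p(t, n) = n
W = 0 (W = 3*0 = 0)
p(6*(6 - 4), 9) + W*(-66) = 9 + 0*(-66) = 9 + 0 = 9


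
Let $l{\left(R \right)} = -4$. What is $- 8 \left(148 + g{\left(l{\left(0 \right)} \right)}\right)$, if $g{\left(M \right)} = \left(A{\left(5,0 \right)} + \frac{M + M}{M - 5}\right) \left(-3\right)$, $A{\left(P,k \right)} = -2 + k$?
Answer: $- \frac{3632}{3} \approx -1210.7$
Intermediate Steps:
$g{\left(M \right)} = 6 - \frac{6 M}{-5 + M}$ ($g{\left(M \right)} = \left(\left(-2 + 0\right) + \frac{M + M}{M - 5}\right) \left(-3\right) = \left(-2 + \frac{2 M}{-5 + M}\right) \left(-3\right) = 6 - \frac{6 M}{-5 + M}$)
$- 8 \left(148 + g{\left(l{\left(0 \right)} \right)}\right) = - 8 \left(148 - \frac{30}{-5 - 4}\right) = - 8 \left(148 - \frac{30}{-9}\right) = - 8 \left(148 - - \frac{10}{3}\right) = - 8 \left(148 + \frac{10}{3}\right) = \left(-8\right) \frac{454}{3} = - \frac{3632}{3}$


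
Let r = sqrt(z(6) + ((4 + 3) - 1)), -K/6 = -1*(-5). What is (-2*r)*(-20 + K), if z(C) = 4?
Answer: 100*sqrt(10) ≈ 316.23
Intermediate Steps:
K = -30 (K = -(-6)*(-5) = -6*5 = -30)
r = sqrt(10) (r = sqrt(4 + ((4 + 3) - 1)) = sqrt(4 + (7 - 1)) = sqrt(4 + 6) = sqrt(10) ≈ 3.1623)
(-2*r)*(-20 + K) = (-2*sqrt(10))*(-20 - 30) = -2*sqrt(10)*(-50) = 100*sqrt(10)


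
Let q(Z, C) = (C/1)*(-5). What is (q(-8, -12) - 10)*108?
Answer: 5400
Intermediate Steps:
q(Z, C) = -5*C (q(Z, C) = (C*1)*(-5) = C*(-5) = -5*C)
(q(-8, -12) - 10)*108 = (-5*(-12) - 10)*108 = (60 - 10)*108 = 50*108 = 5400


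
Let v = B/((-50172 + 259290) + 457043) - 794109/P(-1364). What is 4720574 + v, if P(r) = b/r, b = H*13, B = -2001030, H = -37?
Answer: 791019538350868/320423441 ≈ 2.4687e+6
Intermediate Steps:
b = -481 (b = -37*13 = -481)
P(r) = -481/r
v = -721563026224266/320423441 (v = -2001030/((-50172 + 259290) + 457043) - 794109/((-481/(-1364))) = -2001030/(209118 + 457043) - 794109/((-481*(-1/1364))) = -2001030/666161 - 794109/481/1364 = -2001030*1/666161 - 794109*1364/481 = -2001030/666161 - 1083164676/481 = -721563026224266/320423441 ≈ -2.2519e+6)
4720574 + v = 4720574 - 721563026224266/320423441 = 791019538350868/320423441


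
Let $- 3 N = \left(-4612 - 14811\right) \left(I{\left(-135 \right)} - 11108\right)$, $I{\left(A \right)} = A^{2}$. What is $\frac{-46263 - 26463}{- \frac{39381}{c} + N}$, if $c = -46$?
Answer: $- \frac{10036188}{6358858729} \approx -0.0015783$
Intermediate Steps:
$N = \frac{138233491}{3}$ ($N = - \frac{\left(-4612 - 14811\right) \left(\left(-135\right)^{2} - 11108\right)}{3} = - \frac{\left(-19423\right) \left(18225 - 11108\right)}{3} = - \frac{\left(-19423\right) 7117}{3} = \left(- \frac{1}{3}\right) \left(-138233491\right) = \frac{138233491}{3} \approx 4.6078 \cdot 10^{7}$)
$\frac{-46263 - 26463}{- \frac{39381}{c} + N} = \frac{-46263 - 26463}{- \frac{39381}{-46} + \frac{138233491}{3}} = - \frac{72726}{\left(-39381\right) \left(- \frac{1}{46}\right) + \frac{138233491}{3}} = - \frac{72726}{\frac{39381}{46} + \frac{138233491}{3}} = - \frac{72726}{\frac{6358858729}{138}} = \left(-72726\right) \frac{138}{6358858729} = - \frac{10036188}{6358858729}$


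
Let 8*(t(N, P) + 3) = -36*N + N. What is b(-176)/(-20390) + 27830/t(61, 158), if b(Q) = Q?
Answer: -2269624808/22011005 ≈ -103.11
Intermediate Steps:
t(N, P) = -3 - 35*N/8 (t(N, P) = -3 + (-36*N + N)/8 = -3 + (-35*N)/8 = -3 - 35*N/8)
b(-176)/(-20390) + 27830/t(61, 158) = -176/(-20390) + 27830/(-3 - 35/8*61) = -176*(-1/20390) + 27830/(-3 - 2135/8) = 88/10195 + 27830/(-2159/8) = 88/10195 + 27830*(-8/2159) = 88/10195 - 222640/2159 = -2269624808/22011005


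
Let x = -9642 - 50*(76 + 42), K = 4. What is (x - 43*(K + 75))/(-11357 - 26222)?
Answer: 18939/37579 ≈ 0.50398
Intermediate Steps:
x = -15542 (x = -9642 - 50*118 = -9642 - 5900 = -15542)
(x - 43*(K + 75))/(-11357 - 26222) = (-15542 - 43*(4 + 75))/(-11357 - 26222) = (-15542 - 43*79)/(-37579) = (-15542 - 3397)*(-1/37579) = -18939*(-1/37579) = 18939/37579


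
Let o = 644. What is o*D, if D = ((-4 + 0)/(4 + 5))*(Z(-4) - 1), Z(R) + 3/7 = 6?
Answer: -11776/9 ≈ -1308.4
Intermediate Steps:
Z(R) = 39/7 (Z(R) = -3/7 + 6 = 39/7)
D = -128/63 (D = ((-4 + 0)/(4 + 5))*(39/7 - 1) = -4/9*(32/7) = -4*⅑*(32/7) = -4/9*32/7 = -128/63 ≈ -2.0317)
o*D = 644*(-128/63) = -11776/9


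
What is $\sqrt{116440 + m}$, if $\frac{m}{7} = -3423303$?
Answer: $i \sqrt{23846681} \approx 4883.3 i$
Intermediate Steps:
$m = -23963121$ ($m = 7 \left(-3423303\right) = -23963121$)
$\sqrt{116440 + m} = \sqrt{116440 - 23963121} = \sqrt{-23846681} = i \sqrt{23846681}$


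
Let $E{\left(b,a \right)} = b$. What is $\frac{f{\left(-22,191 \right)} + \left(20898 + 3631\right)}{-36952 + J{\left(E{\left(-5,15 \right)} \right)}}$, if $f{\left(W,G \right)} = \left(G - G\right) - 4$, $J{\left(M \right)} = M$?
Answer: $- \frac{8175}{12319} \approx -0.66361$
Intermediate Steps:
$f{\left(W,G \right)} = -4$ ($f{\left(W,G \right)} = 0 - 4 = -4$)
$\frac{f{\left(-22,191 \right)} + \left(20898 + 3631\right)}{-36952 + J{\left(E{\left(-5,15 \right)} \right)}} = \frac{-4 + \left(20898 + 3631\right)}{-36952 - 5} = \frac{-4 + 24529}{-36957} = 24525 \left(- \frac{1}{36957}\right) = - \frac{8175}{12319}$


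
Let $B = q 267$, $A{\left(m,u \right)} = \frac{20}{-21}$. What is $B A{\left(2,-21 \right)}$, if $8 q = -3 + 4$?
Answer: $- \frac{445}{14} \approx -31.786$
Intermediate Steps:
$q = \frac{1}{8}$ ($q = \frac{-3 + 4}{8} = \frac{1}{8} \cdot 1 = \frac{1}{8} \approx 0.125$)
$A{\left(m,u \right)} = - \frac{20}{21}$ ($A{\left(m,u \right)} = 20 \left(- \frac{1}{21}\right) = - \frac{20}{21}$)
$B = \frac{267}{8}$ ($B = \frac{1}{8} \cdot 267 = \frac{267}{8} \approx 33.375$)
$B A{\left(2,-21 \right)} = \frac{267}{8} \left(- \frac{20}{21}\right) = - \frac{445}{14}$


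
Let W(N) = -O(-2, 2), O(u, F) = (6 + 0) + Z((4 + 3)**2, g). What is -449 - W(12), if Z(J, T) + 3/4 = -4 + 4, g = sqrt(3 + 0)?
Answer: -1775/4 ≈ -443.75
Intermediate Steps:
g = sqrt(3) ≈ 1.7320
Z(J, T) = -3/4 (Z(J, T) = -3/4 + (-4 + 4) = -3/4 + 0 = -3/4)
O(u, F) = 21/4 (O(u, F) = (6 + 0) - 3/4 = 6 - 3/4 = 21/4)
W(N) = -21/4 (W(N) = -1*21/4 = -21/4)
-449 - W(12) = -449 - 1*(-21/4) = -449 + 21/4 = -1775/4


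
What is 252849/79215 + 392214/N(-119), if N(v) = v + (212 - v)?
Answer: 5187139333/2798930 ≈ 1853.3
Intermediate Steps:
N(v) = 212
252849/79215 + 392214/N(-119) = 252849/79215 + 392214/212 = 252849*(1/79215) + 392214*(1/212) = 84283/26405 + 196107/106 = 5187139333/2798930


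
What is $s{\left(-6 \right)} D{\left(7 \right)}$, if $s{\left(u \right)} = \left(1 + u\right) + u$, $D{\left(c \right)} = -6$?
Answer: $66$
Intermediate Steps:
$s{\left(u \right)} = 1 + 2 u$
$s{\left(-6 \right)} D{\left(7 \right)} = \left(1 + 2 \left(-6\right)\right) \left(-6\right) = \left(1 - 12\right) \left(-6\right) = \left(-11\right) \left(-6\right) = 66$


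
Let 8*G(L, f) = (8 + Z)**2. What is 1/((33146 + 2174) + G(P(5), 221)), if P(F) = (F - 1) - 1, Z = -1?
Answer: 8/282609 ≈ 2.8308e-5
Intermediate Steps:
P(F) = -2 + F (P(F) = (-1 + F) - 1 = -2 + F)
G(L, f) = 49/8 (G(L, f) = (8 - 1)**2/8 = (1/8)*7**2 = (1/8)*49 = 49/8)
1/((33146 + 2174) + G(P(5), 221)) = 1/((33146 + 2174) + 49/8) = 1/(35320 + 49/8) = 1/(282609/8) = 8/282609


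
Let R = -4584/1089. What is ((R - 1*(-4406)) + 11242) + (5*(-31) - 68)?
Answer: 5597747/363 ≈ 15421.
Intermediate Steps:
R = -1528/363 (R = -4584*1/1089 = -1528/363 ≈ -4.2094)
((R - 1*(-4406)) + 11242) + (5*(-31) - 68) = ((-1528/363 - 1*(-4406)) + 11242) + (5*(-31) - 68) = ((-1528/363 + 4406) + 11242) + (-155 - 68) = (1597850/363 + 11242) - 223 = 5678696/363 - 223 = 5597747/363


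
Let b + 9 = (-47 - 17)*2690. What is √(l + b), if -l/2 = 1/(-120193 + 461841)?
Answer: I*√1256008966457442/85412 ≈ 414.93*I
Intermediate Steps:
l = -1/170824 (l = -2/(-120193 + 461841) = -2/341648 = -2*1/341648 = -1/170824 ≈ -5.8540e-6)
b = -172169 (b = -9 + (-47 - 17)*2690 = -9 - 64*2690 = -9 - 172160 = -172169)
√(l + b) = √(-1/170824 - 172169) = √(-29410597257/170824) = I*√1256008966457442/85412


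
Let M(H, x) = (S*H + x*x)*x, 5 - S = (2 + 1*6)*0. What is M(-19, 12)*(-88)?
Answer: -51744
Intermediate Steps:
S = 5 (S = 5 - (2 + 1*6)*0 = 5 - (2 + 6)*0 = 5 - 8*0 = 5 - 1*0 = 5 + 0 = 5)
M(H, x) = x*(x**2 + 5*H) (M(H, x) = (5*H + x*x)*x = (5*H + x**2)*x = (x**2 + 5*H)*x = x*(x**2 + 5*H))
M(-19, 12)*(-88) = (12*(12**2 + 5*(-19)))*(-88) = (12*(144 - 95))*(-88) = (12*49)*(-88) = 588*(-88) = -51744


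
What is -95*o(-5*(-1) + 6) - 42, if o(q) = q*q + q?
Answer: -12582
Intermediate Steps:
o(q) = q + q**2 (o(q) = q**2 + q = q + q**2)
-95*o(-5*(-1) + 6) - 42 = -95*(-5*(-1) + 6)*(1 + (-5*(-1) + 6)) - 42 = -95*(5 + 6)*(1 + (5 + 6)) - 42 = -1045*(1 + 11) - 42 = -1045*12 - 42 = -95*132 - 42 = -12540 - 42 = -12582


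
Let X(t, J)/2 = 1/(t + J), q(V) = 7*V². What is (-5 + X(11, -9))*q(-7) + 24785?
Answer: 23413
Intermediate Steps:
X(t, J) = 2/(J + t) (X(t, J) = 2/(t + J) = 2/(J + t))
(-5 + X(11, -9))*q(-7) + 24785 = (-5 + 2/(-9 + 11))*(7*(-7)²) + 24785 = (-5 + 2/2)*(7*49) + 24785 = (-5 + 2*(½))*343 + 24785 = (-5 + 1)*343 + 24785 = -4*343 + 24785 = -1372 + 24785 = 23413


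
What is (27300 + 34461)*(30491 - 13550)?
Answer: 1046293101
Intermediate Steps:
(27300 + 34461)*(30491 - 13550) = 61761*16941 = 1046293101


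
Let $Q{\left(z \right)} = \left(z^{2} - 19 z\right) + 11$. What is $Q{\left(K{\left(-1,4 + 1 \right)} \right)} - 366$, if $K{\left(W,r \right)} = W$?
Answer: $-335$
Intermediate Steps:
$Q{\left(z \right)} = 11 + z^{2} - 19 z$
$Q{\left(K{\left(-1,4 + 1 \right)} \right)} - 366 = \left(11 + \left(-1\right)^{2} - -19\right) - 366 = \left(11 + 1 + 19\right) - 366 = 31 - 366 = -335$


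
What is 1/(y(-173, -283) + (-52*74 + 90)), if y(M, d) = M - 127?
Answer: -1/4058 ≈ -0.00024643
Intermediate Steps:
y(M, d) = -127 + M
1/(y(-173, -283) + (-52*74 + 90)) = 1/((-127 - 173) + (-52*74 + 90)) = 1/(-300 + (-3848 + 90)) = 1/(-300 - 3758) = 1/(-4058) = -1/4058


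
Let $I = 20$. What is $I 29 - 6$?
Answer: $574$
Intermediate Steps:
$I 29 - 6 = 20 \cdot 29 - 6 = 580 + \left(4 - 10\right) = 580 - 6 = 574$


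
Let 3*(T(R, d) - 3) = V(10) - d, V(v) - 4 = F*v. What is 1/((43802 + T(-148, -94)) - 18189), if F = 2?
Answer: 3/76966 ≈ 3.8978e-5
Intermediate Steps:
V(v) = 4 + 2*v
T(R, d) = 11 - d/3 (T(R, d) = 3 + ((4 + 2*10) - d)/3 = 3 + ((4 + 20) - d)/3 = 3 + (24 - d)/3 = 3 + (8 - d/3) = 11 - d/3)
1/((43802 + T(-148, -94)) - 18189) = 1/((43802 + (11 - ⅓*(-94))) - 18189) = 1/((43802 + (11 + 94/3)) - 18189) = 1/((43802 + 127/3) - 18189) = 1/(131533/3 - 18189) = 1/(76966/3) = 3/76966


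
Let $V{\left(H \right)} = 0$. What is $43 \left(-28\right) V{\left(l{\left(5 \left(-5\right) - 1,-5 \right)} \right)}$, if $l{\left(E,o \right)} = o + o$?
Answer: $0$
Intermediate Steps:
$l{\left(E,o \right)} = 2 o$
$43 \left(-28\right) V{\left(l{\left(5 \left(-5\right) - 1,-5 \right)} \right)} = 43 \left(-28\right) 0 = \left(-1204\right) 0 = 0$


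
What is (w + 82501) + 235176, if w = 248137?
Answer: 565814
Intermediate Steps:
(w + 82501) + 235176 = (248137 + 82501) + 235176 = 330638 + 235176 = 565814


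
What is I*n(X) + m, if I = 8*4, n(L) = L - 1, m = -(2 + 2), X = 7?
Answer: 188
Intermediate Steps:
m = -4 (m = -1*4 = -4)
n(L) = -1 + L
I = 32
I*n(X) + m = 32*(-1 + 7) - 4 = 32*6 - 4 = 192 - 4 = 188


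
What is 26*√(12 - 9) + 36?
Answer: 36 + 26*√3 ≈ 81.033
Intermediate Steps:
26*√(12 - 9) + 36 = 26*√3 + 36 = 36 + 26*√3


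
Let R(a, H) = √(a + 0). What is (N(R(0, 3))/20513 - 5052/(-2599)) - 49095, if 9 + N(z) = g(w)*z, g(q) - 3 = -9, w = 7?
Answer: -2617312216980/53313287 ≈ -49093.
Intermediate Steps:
R(a, H) = √a
g(q) = -6 (g(q) = 3 - 9 = -6)
N(z) = -9 - 6*z
(N(R(0, 3))/20513 - 5052/(-2599)) - 49095 = ((-9 - 6*√0)/20513 - 5052/(-2599)) - 49095 = ((-9 - 6*0)*(1/20513) - 5052*(-1/2599)) - 49095 = ((-9 + 0)*(1/20513) + 5052/2599) - 49095 = (-9*1/20513 + 5052/2599) - 49095 = (-9/20513 + 5052/2599) - 49095 = 103608285/53313287 - 49095 = -2617312216980/53313287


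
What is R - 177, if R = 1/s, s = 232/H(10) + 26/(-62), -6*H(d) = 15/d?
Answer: -5094268/28781 ≈ -177.00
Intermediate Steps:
H(d) = -5/(2*d)
s = -28781/31 (s = 232/((-5/2/10)) + 26/(-62) = 232/((-5/2*⅒)) + 26*(-1/62) = 232/(-¼) - 13/31 = 232*(-4) - 13/31 = -928 - 13/31 = -28781/31 ≈ -928.42)
R = -31/28781 (R = 1/(-28781/31) = -31/28781 ≈ -0.0010771)
R - 177 = -31/28781 - 177 = -5094268/28781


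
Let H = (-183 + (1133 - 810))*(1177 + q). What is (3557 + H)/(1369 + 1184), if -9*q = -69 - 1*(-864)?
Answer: 467911/7659 ≈ 61.093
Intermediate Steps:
q = -265/3 (q = -(-69 - 1*(-864))/9 = -(-69 + 864)/9 = -⅑*795 = -265/3 ≈ -88.333)
H = 457240/3 (H = (-183 + (1133 - 810))*(1177 - 265/3) = (-183 + 323)*(3266/3) = 140*(3266/3) = 457240/3 ≈ 1.5241e+5)
(3557 + H)/(1369 + 1184) = (3557 + 457240/3)/(1369 + 1184) = (467911/3)/2553 = (467911/3)*(1/2553) = 467911/7659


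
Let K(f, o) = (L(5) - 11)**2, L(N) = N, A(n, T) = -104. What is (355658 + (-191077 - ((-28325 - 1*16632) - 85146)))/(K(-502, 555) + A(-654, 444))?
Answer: -73671/17 ≈ -4333.6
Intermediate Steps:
K(f, o) = 36 (K(f, o) = (5 - 11)**2 = (-6)**2 = 36)
(355658 + (-191077 - ((-28325 - 1*16632) - 85146)))/(K(-502, 555) + A(-654, 444)) = (355658 + (-191077 - ((-28325 - 1*16632) - 85146)))/(36 - 104) = (355658 + (-191077 - ((-28325 - 16632) - 85146)))/(-68) = (355658 + (-191077 - (-44957 - 85146)))*(-1/68) = (355658 + (-191077 - 1*(-130103)))*(-1/68) = (355658 + (-191077 + 130103))*(-1/68) = (355658 - 60974)*(-1/68) = 294684*(-1/68) = -73671/17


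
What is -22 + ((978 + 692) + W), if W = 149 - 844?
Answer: 953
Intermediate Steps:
W = -695
-22 + ((978 + 692) + W) = -22 + ((978 + 692) - 695) = -22 + (1670 - 695) = -22 + 975 = 953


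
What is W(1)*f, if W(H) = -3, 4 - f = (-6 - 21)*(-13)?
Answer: 1041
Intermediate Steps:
f = -347 (f = 4 - (-6 - 21)*(-13) = 4 - (-27)*(-13) = 4 - 1*351 = 4 - 351 = -347)
W(1)*f = -3*(-347) = 1041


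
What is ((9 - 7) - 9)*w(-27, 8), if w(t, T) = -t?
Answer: -189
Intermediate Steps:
((9 - 7) - 9)*w(-27, 8) = ((9 - 7) - 9)*(-1*(-27)) = (2 - 9)*27 = -7*27 = -189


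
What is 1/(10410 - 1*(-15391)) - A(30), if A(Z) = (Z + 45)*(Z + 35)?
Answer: -125779874/25801 ≈ -4875.0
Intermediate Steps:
A(Z) = (35 + Z)*(45 + Z) (A(Z) = (45 + Z)*(35 + Z) = (35 + Z)*(45 + Z))
1/(10410 - 1*(-15391)) - A(30) = 1/(10410 - 1*(-15391)) - (1575 + 30² + 80*30) = 1/(10410 + 15391) - (1575 + 900 + 2400) = 1/25801 - 1*4875 = 1/25801 - 4875 = -125779874/25801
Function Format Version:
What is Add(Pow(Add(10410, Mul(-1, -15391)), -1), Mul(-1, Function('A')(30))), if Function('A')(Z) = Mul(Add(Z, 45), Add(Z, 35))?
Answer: Rational(-125779874, 25801) ≈ -4875.0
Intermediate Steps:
Function('A')(Z) = Mul(Add(35, Z), Add(45, Z)) (Function('A')(Z) = Mul(Add(45, Z), Add(35, Z)) = Mul(Add(35, Z), Add(45, Z)))
Add(Pow(Add(10410, Mul(-1, -15391)), -1), Mul(-1, Function('A')(30))) = Add(Pow(Add(10410, Mul(-1, -15391)), -1), Mul(-1, Add(1575, Pow(30, 2), Mul(80, 30)))) = Add(Pow(Add(10410, 15391), -1), Mul(-1, Add(1575, 900, 2400))) = Add(Pow(25801, -1), Mul(-1, 4875)) = Add(Rational(1, 25801), -4875) = Rational(-125779874, 25801)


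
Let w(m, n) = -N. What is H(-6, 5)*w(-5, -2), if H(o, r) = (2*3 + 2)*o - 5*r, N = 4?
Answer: 292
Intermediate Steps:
w(m, n) = -4 (w(m, n) = -1*4 = -4)
H(o, r) = -5*r + 8*o (H(o, r) = (6 + 2)*o - 5*r = 8*o - 5*r = -5*r + 8*o)
H(-6, 5)*w(-5, -2) = (-5*5 + 8*(-6))*(-4) = (-25 - 48)*(-4) = -73*(-4) = 292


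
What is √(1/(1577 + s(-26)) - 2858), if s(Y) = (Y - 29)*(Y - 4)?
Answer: I*√29761862655/3227 ≈ 53.46*I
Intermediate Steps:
s(Y) = (-29 + Y)*(-4 + Y)
√(1/(1577 + s(-26)) - 2858) = √(1/(1577 + (116 + (-26)² - 33*(-26))) - 2858) = √(1/(1577 + (116 + 676 + 858)) - 2858) = √(1/(1577 + 1650) - 2858) = √(1/3227 - 2858) = √(-9222765/3227) = I*√29761862655/3227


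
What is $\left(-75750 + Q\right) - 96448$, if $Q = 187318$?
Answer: $15120$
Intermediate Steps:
$\left(-75750 + Q\right) - 96448 = \left(-75750 + 187318\right) - 96448 = 111568 - 96448 = 15120$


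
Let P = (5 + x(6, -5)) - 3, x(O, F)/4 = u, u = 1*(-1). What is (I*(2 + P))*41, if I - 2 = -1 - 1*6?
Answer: 0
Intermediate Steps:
u = -1
I = -5 (I = 2 + (-1 - 1*6) = 2 + (-1 - 6) = 2 - 7 = -5)
x(O, F) = -4 (x(O, F) = 4*(-1) = -4)
P = -2 (P = (5 - 4) - 3 = 1 - 3 = -2)
(I*(2 + P))*41 = -5*(2 - 2)*41 = -5*0*41 = 0*41 = 0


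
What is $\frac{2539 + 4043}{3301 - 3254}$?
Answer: $\frac{6582}{47} \approx 140.04$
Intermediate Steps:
$\frac{2539 + 4043}{3301 - 3254} = \frac{6582}{47}$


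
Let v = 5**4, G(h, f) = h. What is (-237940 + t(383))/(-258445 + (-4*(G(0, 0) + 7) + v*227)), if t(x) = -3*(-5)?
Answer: 237925/116598 ≈ 2.0406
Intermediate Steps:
v = 625
t(x) = 15
(-237940 + t(383))/(-258445 + (-4*(G(0, 0) + 7) + v*227)) = (-237940 + 15)/(-258445 + (-4*(0 + 7) + 625*227)) = -237925/(-258445 + (-4*7 + 141875)) = -237925/(-258445 + (-28 + 141875)) = -237925/(-258445 + 141847) = -237925/(-116598) = -237925*(-1/116598) = 237925/116598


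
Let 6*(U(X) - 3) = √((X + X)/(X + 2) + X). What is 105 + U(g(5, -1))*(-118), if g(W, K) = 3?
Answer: -249 - 59*√105/15 ≈ -289.30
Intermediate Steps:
U(X) = 3 + √(X + 2*X/(2 + X))/6 (U(X) = 3 + √((X + X)/(X + 2) + X)/6 = 3 + √((2*X)/(2 + X) + X)/6 = 3 + √(2*X/(2 + X) + X)/6 = 3 + √(X + 2*X/(2 + X))/6)
105 + U(g(5, -1))*(-118) = 105 + (3 + √(3*(4 + 3)/(2 + 3))/6)*(-118) = 105 + (3 + √(3*7/5)/6)*(-118) = 105 + (3 + √(3*(⅕)*7)/6)*(-118) = 105 + (3 + √(21/5)/6)*(-118) = 105 + (3 + (√105/5)/6)*(-118) = 105 + (3 + √105/30)*(-118) = 105 + (-354 - 59*√105/15) = -249 - 59*√105/15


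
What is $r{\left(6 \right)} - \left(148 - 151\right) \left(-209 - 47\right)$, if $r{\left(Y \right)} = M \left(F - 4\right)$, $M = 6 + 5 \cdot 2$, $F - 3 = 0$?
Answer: $-784$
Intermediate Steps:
$F = 3$ ($F = 3 + 0 = 3$)
$M = 16$ ($M = 6 + 10 = 16$)
$r{\left(Y \right)} = -16$ ($r{\left(Y \right)} = 16 \left(3 - 4\right) = 16 \left(-1\right) = -16$)
$r{\left(6 \right)} - \left(148 - 151\right) \left(-209 - 47\right) = -16 - \left(148 - 151\right) \left(-209 - 47\right) = -16 - \left(-3\right) \left(-256\right) = -16 - 768 = -784$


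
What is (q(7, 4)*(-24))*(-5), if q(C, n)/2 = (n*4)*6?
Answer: 23040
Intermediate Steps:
q(C, n) = 48*n (q(C, n) = 2*((n*4)*6) = 2*((4*n)*6) = 2*(24*n) = 48*n)
(q(7, 4)*(-24))*(-5) = ((48*4)*(-24))*(-5) = (192*(-24))*(-5) = -4608*(-5) = 23040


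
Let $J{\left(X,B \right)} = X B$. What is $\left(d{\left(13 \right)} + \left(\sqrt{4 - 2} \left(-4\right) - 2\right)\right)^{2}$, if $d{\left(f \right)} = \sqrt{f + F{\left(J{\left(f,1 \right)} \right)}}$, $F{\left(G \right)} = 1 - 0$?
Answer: $\left(-2 + \sqrt{14} - 4 \sqrt{2}\right)^{2} \approx 15.329$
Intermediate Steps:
$J{\left(X,B \right)} = B X$
$F{\left(G \right)} = 1$ ($F{\left(G \right)} = 1 + 0 = 1$)
$d{\left(f \right)} = \sqrt{1 + f}$ ($d{\left(f \right)} = \sqrt{f + 1} = \sqrt{1 + f}$)
$\left(d{\left(13 \right)} + \left(\sqrt{4 - 2} \left(-4\right) - 2\right)\right)^{2} = \left(\sqrt{1 + 13} + \left(\sqrt{4 - 2} \left(-4\right) - 2\right)\right)^{2} = \left(\sqrt{14} + \left(\sqrt{2} \left(-4\right) - 2\right)\right)^{2} = \left(\sqrt{14} - \left(2 + 4 \sqrt{2}\right)\right)^{2} = \left(-2 + \sqrt{14} - 4 \sqrt{2}\right)^{2}$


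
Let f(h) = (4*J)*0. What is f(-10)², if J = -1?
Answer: 0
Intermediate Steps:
f(h) = 0 (f(h) = (4*(-1))*0 = -4*0 = 0)
f(-10)² = 0² = 0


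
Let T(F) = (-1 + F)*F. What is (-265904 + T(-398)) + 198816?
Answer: 91714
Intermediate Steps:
T(F) = F*(-1 + F)
(-265904 + T(-398)) + 198816 = (-265904 - 398*(-1 - 398)) + 198816 = (-265904 - 398*(-399)) + 198816 = (-265904 + 158802) + 198816 = -107102 + 198816 = 91714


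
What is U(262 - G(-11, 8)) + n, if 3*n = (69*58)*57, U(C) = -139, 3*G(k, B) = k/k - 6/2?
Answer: 75899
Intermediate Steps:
G(k, B) = -⅔ (G(k, B) = (k/k - 6/2)/3 = (1 - 6*½)/3 = (1 - 3)/3 = (⅓)*(-2) = -⅔)
n = 76038 (n = ((69*58)*57)/3 = (4002*57)/3 = (⅓)*228114 = 76038)
U(262 - G(-11, 8)) + n = -139 + 76038 = 75899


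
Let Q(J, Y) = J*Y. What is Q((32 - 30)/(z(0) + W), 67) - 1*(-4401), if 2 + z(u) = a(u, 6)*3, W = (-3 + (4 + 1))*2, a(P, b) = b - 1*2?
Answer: 30874/7 ≈ 4410.6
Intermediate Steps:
a(P, b) = -2 + b (a(P, b) = b - 2 = -2 + b)
W = 4 (W = (-3 + 5)*2 = 2*2 = 4)
z(u) = 10 (z(u) = -2 + (-2 + 6)*3 = -2 + 4*3 = -2 + 12 = 10)
Q((32 - 30)/(z(0) + W), 67) - 1*(-4401) = ((32 - 30)/(10 + 4))*67 - 1*(-4401) = (2/14)*67 + 4401 = (2*(1/14))*67 + 4401 = (1/7)*67 + 4401 = 67/7 + 4401 = 30874/7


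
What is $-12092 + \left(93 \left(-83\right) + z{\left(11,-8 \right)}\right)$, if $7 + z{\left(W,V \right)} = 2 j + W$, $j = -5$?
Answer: $-19817$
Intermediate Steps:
$z{\left(W,V \right)} = -17 + W$ ($z{\left(W,V \right)} = -7 + \left(2 \left(-5\right) + W\right) = -7 + \left(-10 + W\right) = -17 + W$)
$-12092 + \left(93 \left(-83\right) + z{\left(11,-8 \right)}\right) = -12092 + \left(93 \left(-83\right) + \left(-17 + 11\right)\right) = -12092 - 7725 = -19817$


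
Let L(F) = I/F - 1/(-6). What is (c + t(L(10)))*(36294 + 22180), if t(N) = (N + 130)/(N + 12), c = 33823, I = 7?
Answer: 381823642148/193 ≈ 1.9784e+9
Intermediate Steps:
L(F) = ⅙ + 7/F (L(F) = 7/F - 1/(-6) = 7/F - 1*(-⅙) = 7/F + ⅙ = ⅙ + 7/F)
t(N) = (130 + N)/(12 + N)
(c + t(L(10)))*(36294 + 22180) = (33823 + (130 + (⅙)*(42 + 10)/10)/(12 + (⅙)*(42 + 10)/10))*(36294 + 22180) = (33823 + (130 + (⅙)*(⅒)*52)/(12 + (⅙)*(⅒)*52))*58474 = (33823 + (130 + 13/15)/(12 + 13/15))*58474 = (33823 + (1963/15)/(193/15))*58474 = (33823 + (15/193)*(1963/15))*58474 = (33823 + 1963/193)*58474 = (6529802/193)*58474 = 381823642148/193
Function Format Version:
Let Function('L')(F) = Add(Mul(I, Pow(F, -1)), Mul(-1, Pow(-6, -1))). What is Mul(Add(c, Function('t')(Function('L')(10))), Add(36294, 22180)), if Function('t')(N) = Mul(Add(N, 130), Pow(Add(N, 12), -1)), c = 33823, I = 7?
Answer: Rational(381823642148, 193) ≈ 1.9784e+9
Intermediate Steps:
Function('L')(F) = Add(Rational(1, 6), Mul(7, Pow(F, -1))) (Function('L')(F) = Add(Mul(7, Pow(F, -1)), Mul(-1, Pow(-6, -1))) = Add(Mul(7, Pow(F, -1)), Mul(-1, Rational(-1, 6))) = Add(Mul(7, Pow(F, -1)), Rational(1, 6)) = Add(Rational(1, 6), Mul(7, Pow(F, -1))))
Function('t')(N) = Mul(Pow(Add(12, N), -1), Add(130, N)) (Function('t')(N) = Mul(Add(130, N), Pow(Add(12, N), -1)) = Mul(Pow(Add(12, N), -1), Add(130, N)))
Mul(Add(c, Function('t')(Function('L')(10))), Add(36294, 22180)) = Mul(Add(33823, Mul(Pow(Add(12, Mul(Rational(1, 6), Pow(10, -1), Add(42, 10))), -1), Add(130, Mul(Rational(1, 6), Pow(10, -1), Add(42, 10))))), Add(36294, 22180)) = Mul(Add(33823, Mul(Pow(Add(12, Mul(Rational(1, 6), Rational(1, 10), 52)), -1), Add(130, Mul(Rational(1, 6), Rational(1, 10), 52)))), 58474) = Mul(Add(33823, Mul(Pow(Add(12, Rational(13, 15)), -1), Add(130, Rational(13, 15)))), 58474) = Mul(Add(33823, Mul(Pow(Rational(193, 15), -1), Rational(1963, 15))), 58474) = Mul(Add(33823, Mul(Rational(15, 193), Rational(1963, 15))), 58474) = Mul(Add(33823, Rational(1963, 193)), 58474) = Mul(Rational(6529802, 193), 58474) = Rational(381823642148, 193)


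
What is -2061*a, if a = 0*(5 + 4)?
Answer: 0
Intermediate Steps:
a = 0 (a = 0*9 = 0)
-2061*a = -2061*0 = 0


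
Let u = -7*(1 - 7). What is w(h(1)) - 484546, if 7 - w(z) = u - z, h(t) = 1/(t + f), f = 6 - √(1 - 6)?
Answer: -26167367/54 + I*√5/54 ≈ -4.8458e+5 + 0.041409*I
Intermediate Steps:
f = 6 - I*√5 (f = 6 - √(-5) = 6 - I*√5 ≈ 6.0 - 2.2361*I)
u = 42 (u = -7*(-6) = 42)
h(t) = 1/(6 + t - I*√5) (h(t) = 1/(t + (6 - I*√5)) = 1/(6 + t - I*√5))
w(z) = -35 + z (w(z) = 7 - (42 - z) = 7 + (-42 + z) = -35 + z)
w(h(1)) - 484546 = (-35 + 1/(6 + 1 - I*√5)) - 484546 = (-35 + 1/(7 - I*√5)) - 484546 = -484581 + 1/(7 - I*√5)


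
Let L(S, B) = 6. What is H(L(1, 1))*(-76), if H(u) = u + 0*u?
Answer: -456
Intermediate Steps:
H(u) = u (H(u) = u + 0 = u)
H(L(1, 1))*(-76) = 6*(-76) = -456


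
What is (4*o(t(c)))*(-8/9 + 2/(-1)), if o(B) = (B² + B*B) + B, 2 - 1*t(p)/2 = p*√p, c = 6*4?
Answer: -1278368 + 56576*√6/3 ≈ -1.2322e+6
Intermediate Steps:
c = 24
t(p) = 4 - 2*p^(3/2) (t(p) = 4 - 2*p*√p = 4 - 2*p^(3/2))
o(B) = B + 2*B² (o(B) = (B² + B²) + B = 2*B² + B = B + 2*B²)
(4*o(t(c)))*(-8/9 + 2/(-1)) = (4*((4 - 96*√6)*(1 + 2*(4 - 96*√6))))*(-8/9 + 2/(-1)) = (4*((4 - 96*√6)*(1 + 2*(4 - 96*√6))))*(-8*⅑ + 2*(-1)) = (4*((4 - 96*√6)*(1 + 2*(4 - 96*√6))))*(-8/9 - 2) = (4*((4 - 96*√6)*(1 + (8 - 192*√6))))*(-26/9) = (4*((4 - 96*√6)*(9 - 192*√6)))*(-26/9) = (4*(4 - 96*√6)*(9 - 192*√6))*(-26/9) = -104*(4 - 96*√6)*(9 - 192*√6)/9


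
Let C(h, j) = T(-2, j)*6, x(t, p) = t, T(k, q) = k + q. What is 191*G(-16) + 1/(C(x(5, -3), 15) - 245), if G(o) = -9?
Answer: -287074/167 ≈ -1719.0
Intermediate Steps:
C(h, j) = -12 + 6*j (C(h, j) = (-2 + j)*6 = -12 + 6*j)
191*G(-16) + 1/(C(x(5, -3), 15) - 245) = 191*(-9) + 1/((-12 + 6*15) - 245) = -1719 + 1/((-12 + 90) - 245) = -1719 + 1/(78 - 245) = -1719 + 1/(-167) = -1719 - 1/167 = -287074/167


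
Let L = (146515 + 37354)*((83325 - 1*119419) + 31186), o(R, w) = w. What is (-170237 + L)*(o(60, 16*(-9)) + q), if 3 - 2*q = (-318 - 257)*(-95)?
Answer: 24780863479495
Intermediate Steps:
q = -27311 (q = 3/2 - (-318 - 257)*(-95)/2 = 3/2 - (-575)*(-95)/2 = 3/2 - ½*54625 = 3/2 - 54625/2 = -27311)
L = -902429052 (L = 183869*((83325 - 119419) + 31186) = 183869*(-36094 + 31186) = 183869*(-4908) = -902429052)
(-170237 + L)*(o(60, 16*(-9)) + q) = (-170237 - 902429052)*(16*(-9) - 27311) = -902599289*(-144 - 27311) = -902599289*(-27455) = 24780863479495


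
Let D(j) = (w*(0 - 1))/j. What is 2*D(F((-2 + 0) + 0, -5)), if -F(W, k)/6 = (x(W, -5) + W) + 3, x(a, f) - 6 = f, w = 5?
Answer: 5/6 ≈ 0.83333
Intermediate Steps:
x(a, f) = 6 + f
F(W, k) = -24 - 6*W (F(W, k) = -6*(((6 - 5) + W) + 3) = -6*((1 + W) + 3) = -6*(4 + W) = -24 - 6*W)
D(j) = -5/j (D(j) = (5*(0 - 1))/j = (5*(-1))/j = -5/j)
2*D(F((-2 + 0) + 0, -5)) = 2*(-5/(-24 - 6*((-2 + 0) + 0))) = 2*(-5/(-24 - 6*(-2 + 0))) = 2*(-5/(-24 - 6*(-2))) = 2*(-5/(-24 + 12)) = 2*(-5/(-12)) = 2*(-5*(-1/12)) = 2*(5/12) = 5/6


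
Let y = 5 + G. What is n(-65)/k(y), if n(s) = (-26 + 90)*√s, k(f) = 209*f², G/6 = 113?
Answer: 64*I*√65/97496201 ≈ 5.2924e-6*I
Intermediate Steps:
G = 678 (G = 6*113 = 678)
y = 683 (y = 5 + 678 = 683)
n(s) = 64*√s
n(-65)/k(y) = (64*√(-65))/((209*683²)) = (64*(I*√65))/((209*466489)) = (64*I*√65)/97496201 = (64*I*√65)*(1/97496201) = 64*I*√65/97496201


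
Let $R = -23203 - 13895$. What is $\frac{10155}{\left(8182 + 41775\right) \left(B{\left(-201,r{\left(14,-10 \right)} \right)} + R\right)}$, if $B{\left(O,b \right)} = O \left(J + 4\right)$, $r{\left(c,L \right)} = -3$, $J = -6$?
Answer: $- \frac{3385}{611074024} \approx -5.5394 \cdot 10^{-6}$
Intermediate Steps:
$R = -37098$ ($R = -23203 - 13895 = -37098$)
$B{\left(O,b \right)} = - 2 O$ ($B{\left(O,b \right)} = O \left(-6 + 4\right) = O \left(-2\right) = - 2 O$)
$\frac{10155}{\left(8182 + 41775\right) \left(B{\left(-201,r{\left(14,-10 \right)} \right)} + R\right)} = \frac{10155}{\left(8182 + 41775\right) \left(\left(-2\right) \left(-201\right) - 37098\right)} = \frac{10155}{49957 \left(402 - 37098\right)} = \frac{10155}{49957 \left(-36696\right)} = \frac{10155}{-1833222072} = 10155 \left(- \frac{1}{1833222072}\right) = - \frac{3385}{611074024}$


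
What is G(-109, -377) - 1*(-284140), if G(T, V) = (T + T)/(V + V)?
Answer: 107120889/377 ≈ 2.8414e+5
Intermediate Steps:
G(T, V) = T/V (G(T, V) = (2*T)/((2*V)) = (2*T)*(1/(2*V)) = T/V)
G(-109, -377) - 1*(-284140) = -109/(-377) - 1*(-284140) = -109*(-1/377) + 284140 = 109/377 + 284140 = 107120889/377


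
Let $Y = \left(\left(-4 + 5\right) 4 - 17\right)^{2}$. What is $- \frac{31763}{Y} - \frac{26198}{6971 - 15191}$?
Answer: $- \frac{128332199}{694590} \approx -184.76$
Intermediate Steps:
$Y = 169$ ($Y = \left(1 \cdot 4 - 17\right)^{2} = \left(4 - 17\right)^{2} = \left(-13\right)^{2} = 169$)
$- \frac{31763}{Y} - \frac{26198}{6971 - 15191} = - \frac{31763}{169} - \frac{26198}{6971 - 15191} = \left(-31763\right) \frac{1}{169} - \frac{26198}{6971 - 15191} = - \frac{31763}{169} - \frac{26198}{-8220} = - \frac{31763}{169} - - \frac{13099}{4110} = - \frac{31763}{169} + \frac{13099}{4110} = - \frac{128332199}{694590}$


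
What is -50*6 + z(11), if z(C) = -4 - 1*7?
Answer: -311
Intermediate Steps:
z(C) = -11 (z(C) = -4 - 7 = -11)
-50*6 + z(11) = -50*6 - 11 = -300 - 11 = -311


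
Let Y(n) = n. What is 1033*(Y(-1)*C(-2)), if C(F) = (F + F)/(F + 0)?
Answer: -2066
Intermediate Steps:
C(F) = 2 (C(F) = (2*F)/F = 2)
1033*(Y(-1)*C(-2)) = 1033*(-1*2) = 1033*(-2) = -2066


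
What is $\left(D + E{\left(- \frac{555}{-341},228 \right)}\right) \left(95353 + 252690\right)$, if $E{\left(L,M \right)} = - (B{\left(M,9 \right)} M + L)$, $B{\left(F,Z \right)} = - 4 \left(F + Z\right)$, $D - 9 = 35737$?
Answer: $\frac{29894782819205}{341} \approx 8.7668 \cdot 10^{10}$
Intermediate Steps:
$D = 35746$ ($D = 9 + 35737 = 35746$)
$B{\left(F,Z \right)} = - 4 F - 4 Z$
$E{\left(L,M \right)} = - L - M \left(-36 - 4 M\right)$ ($E{\left(L,M \right)} = - (\left(- 4 M - 36\right) M + L) = - (\left(-36 - 4 M\right) M + L) = - (M \left(-36 - 4 M\right) + L) = - (L + M \left(-36 - 4 M\right)) = - L - M \left(-36 - 4 M\right)$)
$\left(D + E{\left(- \frac{555}{-341},228 \right)}\right) \left(95353 + 252690\right) = \left(35746 + \left(- \frac{-555}{-341} + 4 \cdot 228 \left(9 + 228\right)\right)\right) \left(95353 + 252690\right) = \left(35746 + \left(- \frac{\left(-555\right) \left(-1\right)}{341} + 4 \cdot 228 \cdot 237\right)\right) 348043 = \left(35746 + \left(\left(-1\right) \frac{555}{341} + 216144\right)\right) 348043 = \left(35746 + \left(- \frac{555}{341} + 216144\right)\right) 348043 = \left(35746 + \frac{73704549}{341}\right) 348043 = \frac{85893935}{341} \cdot 348043 = \frac{29894782819205}{341}$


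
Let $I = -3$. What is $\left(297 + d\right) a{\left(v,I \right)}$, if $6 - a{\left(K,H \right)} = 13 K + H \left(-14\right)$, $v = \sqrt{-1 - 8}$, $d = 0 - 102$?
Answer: $-7020 - 7605 i \approx -7020.0 - 7605.0 i$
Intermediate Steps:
$d = -102$
$v = 3 i$ ($v = \sqrt{-9} = 3 i \approx 3.0 i$)
$a{\left(K,H \right)} = 6 - 13 K + 14 H$ ($a{\left(K,H \right)} = 6 - \left(13 K + H \left(-14\right)\right) = 6 - \left(13 K - 14 H\right) = 6 - \left(- 14 H + 13 K\right) = 6 + \left(- 13 K + 14 H\right) = 6 - 13 K + 14 H$)
$\left(297 + d\right) a{\left(v,I \right)} = \left(297 - 102\right) \left(6 - 13 \cdot 3 i + 14 \left(-3\right)\right) = 195 \left(6 - 39 i - 42\right) = 195 \left(-36 - 39 i\right) = -7020 - 7605 i$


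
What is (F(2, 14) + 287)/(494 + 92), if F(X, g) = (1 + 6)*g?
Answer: 385/586 ≈ 0.65700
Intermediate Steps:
F(X, g) = 7*g
(F(2, 14) + 287)/(494 + 92) = (7*14 + 287)/(494 + 92) = (98 + 287)/586 = 385*(1/586) = 385/586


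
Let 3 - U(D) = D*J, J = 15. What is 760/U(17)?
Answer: -190/63 ≈ -3.0159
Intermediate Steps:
U(D) = 3 - 15*D (U(D) = 3 - D*15 = 3 - 15*D)
760/U(17) = 760/(3 - 15*17) = 760/(3 - 255) = 760/(-252) = 760*(-1/252) = -190/63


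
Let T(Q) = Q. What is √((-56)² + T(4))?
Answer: 2*√785 ≈ 56.036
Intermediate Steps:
√((-56)² + T(4)) = √((-56)² + 4) = √(3136 + 4) = √3140 = 2*√785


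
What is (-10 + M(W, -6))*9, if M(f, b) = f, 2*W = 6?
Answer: -63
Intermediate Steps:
W = 3 (W = (½)*6 = 3)
(-10 + M(W, -6))*9 = (-10 + 3)*9 = -7*9 = -63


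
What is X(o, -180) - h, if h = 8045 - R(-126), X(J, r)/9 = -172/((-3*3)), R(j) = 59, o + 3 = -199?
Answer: -7814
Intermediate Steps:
o = -202 (o = -3 - 199 = -202)
X(J, r) = 172 (X(J, r) = 9*(-172/((-3*3))) = 9*(-172/(-9)) = 9*(-172*(-⅑)) = 9*(172/9) = 172)
h = 7986 (h = 8045 - 1*59 = 8045 - 59 = 7986)
X(o, -180) - h = 172 - 1*7986 = 172 - 7986 = -7814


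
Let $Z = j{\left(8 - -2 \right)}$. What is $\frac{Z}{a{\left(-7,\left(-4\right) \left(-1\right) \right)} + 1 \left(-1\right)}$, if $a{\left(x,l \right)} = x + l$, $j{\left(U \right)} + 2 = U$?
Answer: $-2$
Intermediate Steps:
$j{\left(U \right)} = -2 + U$
$a{\left(x,l \right)} = l + x$
$Z = 8$ ($Z = -2 + \left(8 - -2\right) = -2 + \left(8 + 2\right) = -2 + 10 = 8$)
$\frac{Z}{a{\left(-7,\left(-4\right) \left(-1\right) \right)} + 1 \left(-1\right)} = \frac{1}{\left(\left(-4\right) \left(-1\right) - 7\right) + 1 \left(-1\right)} 8 = \frac{1}{\left(4 - 7\right) - 1} \cdot 8 = \frac{1}{-3 - 1} \cdot 8 = \frac{1}{-4} \cdot 8 = \left(- \frac{1}{4}\right) 8 = -2$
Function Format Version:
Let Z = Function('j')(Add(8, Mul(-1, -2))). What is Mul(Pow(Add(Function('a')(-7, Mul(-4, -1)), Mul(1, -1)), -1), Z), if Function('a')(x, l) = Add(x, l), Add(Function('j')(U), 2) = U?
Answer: -2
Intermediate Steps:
Function('j')(U) = Add(-2, U)
Function('a')(x, l) = Add(l, x)
Z = 8 (Z = Add(-2, Add(8, Mul(-1, -2))) = Add(-2, Add(8, 2)) = Add(-2, 10) = 8)
Mul(Pow(Add(Function('a')(-7, Mul(-4, -1)), Mul(1, -1)), -1), Z) = Mul(Pow(Add(Add(Mul(-4, -1), -7), Mul(1, -1)), -1), 8) = Mul(Pow(Add(Add(4, -7), -1), -1), 8) = Mul(Pow(Add(-3, -1), -1), 8) = Mul(Pow(-4, -1), 8) = Mul(Rational(-1, 4), 8) = -2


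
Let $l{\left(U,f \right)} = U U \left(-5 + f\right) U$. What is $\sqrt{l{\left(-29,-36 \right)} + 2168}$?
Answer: $\sqrt{1002117} \approx 1001.1$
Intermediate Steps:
$l{\left(U,f \right)} = U^{3} \left(-5 + f\right)$ ($l{\left(U,f \right)} = U^{2} \left(-5 + f\right) U = U^{3} \left(-5 + f\right)$)
$\sqrt{l{\left(-29,-36 \right)} + 2168} = \sqrt{\left(-29\right)^{3} \left(-5 - 36\right) + 2168} = \sqrt{\left(-24389\right) \left(-41\right) + 2168} = \sqrt{999949 + 2168} = \sqrt{1002117}$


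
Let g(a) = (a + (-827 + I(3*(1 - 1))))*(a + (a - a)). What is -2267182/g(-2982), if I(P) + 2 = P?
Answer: -1133591/5682201 ≈ -0.19950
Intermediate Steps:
I(P) = -2 + P
g(a) = a*(-829 + a) (g(a) = (a + (-827 + (-2 + 3*(1 - 1))))*(a + (a - a)) = (a + (-827 + (-2 + 3*0)))*(a + 0) = (a + (-827 + (-2 + 0)))*a = (a + (-827 - 2))*a = (a - 829)*a = (-829 + a)*a = a*(-829 + a))
-2267182/g(-2982) = -2267182*(-1/(2982*(-829 - 2982))) = -2267182/((-2982*(-3811))) = -2267182/11364402 = -2267182*1/11364402 = -1133591/5682201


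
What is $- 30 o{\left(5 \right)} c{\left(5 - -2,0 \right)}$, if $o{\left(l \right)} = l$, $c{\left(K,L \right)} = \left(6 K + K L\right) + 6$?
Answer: $-7200$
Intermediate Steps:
$c{\left(K,L \right)} = 6 + 6 K + K L$
$- 30 o{\left(5 \right)} c{\left(5 - -2,0 \right)} = \left(-30\right) 5 \left(6 + 6 \left(5 - -2\right) + \left(5 - -2\right) 0\right) = - 150 \left(6 + 6 \left(5 + 2\right) + \left(5 + 2\right) 0\right) = - 150 \left(6 + 6 \cdot 7 + 7 \cdot 0\right) = - 150 \left(6 + 42 + 0\right) = \left(-150\right) 48 = -7200$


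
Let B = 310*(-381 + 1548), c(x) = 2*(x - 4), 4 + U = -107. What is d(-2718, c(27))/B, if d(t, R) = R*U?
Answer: -851/60295 ≈ -0.014114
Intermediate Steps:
U = -111 (U = -4 - 107 = -111)
c(x) = -8 + 2*x (c(x) = 2*(-4 + x) = -8 + 2*x)
B = 361770 (B = 310*1167 = 361770)
d(t, R) = -111*R (d(t, R) = R*(-111) = -111*R)
d(-2718, c(27))/B = -111*(-8 + 2*27)/361770 = -111*(-8 + 54)*(1/361770) = -111*46*(1/361770) = -5106*1/361770 = -851/60295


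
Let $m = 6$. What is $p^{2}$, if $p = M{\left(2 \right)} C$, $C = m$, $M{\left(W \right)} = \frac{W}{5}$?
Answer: $\frac{144}{25} \approx 5.76$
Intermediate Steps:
$M{\left(W \right)} = \frac{W}{5}$ ($M{\left(W \right)} = W \frac{1}{5} = \frac{W}{5}$)
$C = 6$
$p = \frac{12}{5}$ ($p = \frac{1}{5} \cdot 2 \cdot 6 = \frac{2}{5} \cdot 6 = \frac{12}{5} \approx 2.4$)
$p^{2} = \left(\frac{12}{5}\right)^{2} = \frac{144}{25}$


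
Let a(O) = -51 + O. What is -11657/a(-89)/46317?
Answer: 11657/6484380 ≈ 0.0017977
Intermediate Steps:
-11657/a(-89)/46317 = -11657/(-51 - 89)/46317 = -11657/(-140)*(1/46317) = -11657*(-1/140)*(1/46317) = (11657/140)*(1/46317) = 11657/6484380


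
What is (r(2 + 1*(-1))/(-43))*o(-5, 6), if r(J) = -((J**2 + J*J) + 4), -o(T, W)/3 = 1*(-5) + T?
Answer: 180/43 ≈ 4.1860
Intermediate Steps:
o(T, W) = 15 - 3*T (o(T, W) = -3*(1*(-5) + T) = -3*(-5 + T) = 15 - 3*T)
r(J) = -4 - 2*J**2 (r(J) = -((J**2 + J**2) + 4) = -(2*J**2 + 4) = -(4 + 2*J**2) = -4 - 2*J**2)
(r(2 + 1*(-1))/(-43))*o(-5, 6) = ((-4 - 2*(2 + 1*(-1))**2)/(-43))*(15 - 3*(-5)) = (-(-4 - 2*(2 - 1)**2)/43)*(15 + 15) = -(-4 - 2*1**2)/43*30 = -(-4 - 2*1)/43*30 = -(-4 - 2)/43*30 = -1/43*(-6)*30 = (6/43)*30 = 180/43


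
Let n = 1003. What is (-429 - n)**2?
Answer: 2050624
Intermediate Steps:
(-429 - n)**2 = (-429 - 1*1003)**2 = (-429 - 1003)**2 = (-1432)**2 = 2050624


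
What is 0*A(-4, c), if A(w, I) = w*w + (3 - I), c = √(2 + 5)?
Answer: 0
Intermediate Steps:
c = √7 ≈ 2.6458
A(w, I) = 3 + w² - I (A(w, I) = w² + (3 - I) = 3 + w² - I)
0*A(-4, c) = 0*(3 + (-4)² - √7) = 0*(3 + 16 - √7) = 0*(19 - √7) = 0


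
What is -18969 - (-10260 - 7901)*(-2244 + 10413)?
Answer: 148338240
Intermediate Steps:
-18969 - (-10260 - 7901)*(-2244 + 10413) = -18969 - (-18161)*8169 = -18969 - 1*(-148357209) = -18969 + 148357209 = 148338240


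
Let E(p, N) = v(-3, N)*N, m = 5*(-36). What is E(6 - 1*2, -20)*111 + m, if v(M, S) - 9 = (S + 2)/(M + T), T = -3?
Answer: -26820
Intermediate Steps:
m = -180
v(M, S) = 9 + (2 + S)/(-3 + M) (v(M, S) = 9 + (S + 2)/(M - 3) = 9 + (2 + S)/(-3 + M))
E(p, N) = N*(26/3 - N/6) (E(p, N) = ((-25 + N + 9*(-3))/(-3 - 3))*N = ((-25 + N - 27)/(-6))*N = (-(-52 + N)/6)*N = (26/3 - N/6)*N = N*(26/3 - N/6))
E(6 - 1*2, -20)*111 + m = ((1/6)*(-20)*(52 - 1*(-20)))*111 - 180 = ((1/6)*(-20)*(52 + 20))*111 - 180 = ((1/6)*(-20)*72)*111 - 180 = -240*111 - 180 = -26640 - 180 = -26820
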